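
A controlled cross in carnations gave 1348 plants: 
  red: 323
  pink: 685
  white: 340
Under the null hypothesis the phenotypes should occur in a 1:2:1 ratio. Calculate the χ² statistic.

0.788

Expected counts for N = 1348 under a 1:2:1 ratio (total parts = 4):
  red: 1348 × 1/4 = 337
  pink: 1348 × 2/4 = 674
  white: 1348 × 1/4 = 337
χ² = Σ (O − E)² / E
  red: (323 − 337)² / 337 = 0.5816
  pink: (685 − 674)² / 674 = 0.1795
  white: (340 − 337)² / 337 = 0.0267
χ² = 0.5816 + 0.1795 + 0.0267 = 0.7878 ≈ 0.788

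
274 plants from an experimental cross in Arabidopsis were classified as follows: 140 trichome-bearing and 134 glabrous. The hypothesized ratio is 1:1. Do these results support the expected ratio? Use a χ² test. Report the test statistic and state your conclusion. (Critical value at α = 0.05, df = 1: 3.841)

0.131; consistent

Expected counts for N = 274 under a 1:1 ratio (total parts = 2):
  trichome-bearing: 274 × 1/2 = 137
  glabrous: 274 × 1/2 = 137
χ² = Σ (O − E)² / E
  trichome-bearing: (140 − 137)² / 137 = 0.0657
  glabrous: (134 − 137)² / 137 = 0.0657
χ² = 0.0657 + 0.0657 = 0.1314 ≈ 0.131
Degrees of freedom = 2 − 1 = 1; critical value at α = 0.05 is 3.841.
Since 0.131 < 3.841, we fail to reject the null hypothesis — the data are consistent with the 1:1 ratio.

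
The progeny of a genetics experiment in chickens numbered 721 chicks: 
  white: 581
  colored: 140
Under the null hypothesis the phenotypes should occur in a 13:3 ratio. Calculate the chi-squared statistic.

Total ratio parts = 16. Expected numbers out of 721:
  white: 721 × 13/16 = 585.8125
  colored: 721 × 3/16 = 135.1875
χ² = Σ (O − E)² / E
  white: (581 − 585.8125)² / 585.8125 = 0.0395
  colored: (140 − 135.1875)² / 135.1875 = 0.1713
χ² = 0.0395 + 0.1713 = 0.2108 ≈ 0.211

0.211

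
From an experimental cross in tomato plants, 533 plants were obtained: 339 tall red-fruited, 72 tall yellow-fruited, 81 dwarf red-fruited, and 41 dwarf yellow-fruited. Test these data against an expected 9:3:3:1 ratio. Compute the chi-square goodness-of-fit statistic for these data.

Total ratio parts = 16. Expected numbers out of 533:
  tall red-fruited: 533 × 9/16 = 299.8125
  tall yellow-fruited: 533 × 3/16 = 99.9375
  dwarf red-fruited: 533 × 3/16 = 99.9375
  dwarf yellow-fruited: 533 × 1/16 = 33.3125
χ² = Σ (O − E)² / E
  tall red-fruited: (339 − 299.8125)² / 299.8125 = 5.1221
  tall yellow-fruited: (72 − 99.9375)² / 99.9375 = 7.8099
  dwarf red-fruited: (81 − 99.9375)² / 99.9375 = 3.5885
  dwarf yellow-fruited: (41 − 33.3125)² / 33.3125 = 1.7740
χ² = 5.1221 + 7.8099 + 3.5885 + 1.7740 = 18.2945 ≈ 18.295

18.295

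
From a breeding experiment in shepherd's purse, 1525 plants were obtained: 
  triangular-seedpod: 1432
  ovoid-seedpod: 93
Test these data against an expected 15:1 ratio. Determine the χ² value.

Total ratio parts = 16. Expected numbers out of 1525:
  triangular-seedpod: 1525 × 15/16 = 1429.6875
  ovoid-seedpod: 1525 × 1/16 = 95.3125
χ² = Σ (O − E)² / E
  triangular-seedpod: (1432 − 1429.6875)² / 1429.6875 = 0.0037
  ovoid-seedpod: (93 − 95.3125)² / 95.3125 = 0.0561
χ² = 0.0037 + 0.0561 = 0.0598 ≈ 0.060

0.060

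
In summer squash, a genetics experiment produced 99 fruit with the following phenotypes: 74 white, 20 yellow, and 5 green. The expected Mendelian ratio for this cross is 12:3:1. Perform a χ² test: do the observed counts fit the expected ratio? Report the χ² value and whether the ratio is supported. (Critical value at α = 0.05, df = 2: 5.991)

0.340; consistent

Total ratio parts = 16. Expected numbers out of 99:
  white: 99 × 12/16 = 74.25
  yellow: 99 × 3/16 = 18.5625
  green: 99 × 1/16 = 6.1875
χ² = Σ (O − E)² / E
  white: (74 − 74.25)² / 74.25 = 0.0008
  yellow: (20 − 18.5625)² / 18.5625 = 0.1113
  green: (5 − 6.1875)² / 6.1875 = 0.2279
χ² = 0.0008 + 0.1113 + 0.2279 = 0.340
Degrees of freedom = 3 − 1 = 2; critical value at α = 0.05 is 5.991.
Since 0.340 < 5.991, we fail to reject the null hypothesis — the data are consistent with the 12:3:1 ratio.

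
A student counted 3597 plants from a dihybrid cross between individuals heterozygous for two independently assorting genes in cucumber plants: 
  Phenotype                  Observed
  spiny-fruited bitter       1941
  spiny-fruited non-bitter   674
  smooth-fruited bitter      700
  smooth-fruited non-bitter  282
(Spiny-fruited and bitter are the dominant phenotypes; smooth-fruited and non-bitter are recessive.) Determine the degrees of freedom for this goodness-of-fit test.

3

A dihybrid F₂ with independent assortment and complete dominance at both loci gives a 9:3:3:1 phenotypic ratio.
A goodness-of-fit test with 4 phenotype classes has df = 4 − 1 = 3.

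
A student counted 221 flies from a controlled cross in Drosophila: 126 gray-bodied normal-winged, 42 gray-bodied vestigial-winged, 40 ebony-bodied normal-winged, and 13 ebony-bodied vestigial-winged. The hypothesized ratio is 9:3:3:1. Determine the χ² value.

0.128

Under the 9:3:3:1 hypothesis (Σ ratio = 16, N = 221):
  gray-bodied normal-winged: 221 × 9/16 = 124.3125
  gray-bodied vestigial-winged: 221 × 3/16 = 41.4375
  ebony-bodied normal-winged: 221 × 3/16 = 41.4375
  ebony-bodied vestigial-winged: 221 × 1/16 = 13.8125
χ² = Σ (O − E)² / E
  gray-bodied normal-winged: (126 − 124.3125)² / 124.3125 = 0.0229
  gray-bodied vestigial-winged: (42 − 41.4375)² / 41.4375 = 0.0076
  ebony-bodied normal-winged: (40 − 41.4375)² / 41.4375 = 0.0499
  ebony-bodied vestigial-winged: (13 − 13.8125)² / 13.8125 = 0.0478
χ² = 0.0229 + 0.0076 + 0.0499 + 0.0478 = 0.1282 ≈ 0.128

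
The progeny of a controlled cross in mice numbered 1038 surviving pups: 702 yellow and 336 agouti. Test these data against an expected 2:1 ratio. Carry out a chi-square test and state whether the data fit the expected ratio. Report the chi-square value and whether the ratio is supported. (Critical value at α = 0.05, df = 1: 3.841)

0.434; consistent

Under the 2:1 hypothesis (Σ ratio = 3, N = 1038):
  yellow: 1038 × 2/3 = 692
  agouti: 1038 × 1/3 = 346
χ² = Σ (O − E)² / E
  yellow: (702 − 692)² / 692 = 0.1445
  agouti: (336 − 346)² / 346 = 0.2890
χ² = 0.1445 + 0.2890 = 0.4335 ≈ 0.434
Degrees of freedom = 2 − 1 = 1; critical value at α = 0.05 is 3.841.
Since 0.434 < 3.841, we fail to reject the null hypothesis — the data are consistent with the 2:1 ratio.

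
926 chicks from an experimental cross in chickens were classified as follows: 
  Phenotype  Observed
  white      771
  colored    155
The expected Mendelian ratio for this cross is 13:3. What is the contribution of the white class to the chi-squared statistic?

0.461

Total ratio parts = 16. Expected numbers out of 926:
  white: 926 × 13/16 = 752.375
  colored: 926 × 3/16 = 173.625
Contribution of white: (771 − 752.375)² / 752.375 = 0.4611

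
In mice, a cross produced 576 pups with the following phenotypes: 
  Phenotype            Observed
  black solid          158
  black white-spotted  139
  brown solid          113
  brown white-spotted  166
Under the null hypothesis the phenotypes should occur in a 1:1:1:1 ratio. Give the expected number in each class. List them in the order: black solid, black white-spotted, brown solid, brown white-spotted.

The 1:1:1:1 ratio has 4 parts, so with N = 576 the expected counts are:
  black solid: 576 × 1/4 = 144
  black white-spotted: 576 × 1/4 = 144
  brown solid: 576 × 1/4 = 144
  brown white-spotted: 576 × 1/4 = 144

144, 144, 144, 144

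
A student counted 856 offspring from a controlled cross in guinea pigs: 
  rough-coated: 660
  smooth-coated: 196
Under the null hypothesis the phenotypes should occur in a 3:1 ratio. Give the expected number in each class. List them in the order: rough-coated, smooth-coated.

Total ratio parts = 4. Expected numbers out of 856:
  rough-coated: 856 × 3/4 = 642
  smooth-coated: 856 × 1/4 = 214

642, 214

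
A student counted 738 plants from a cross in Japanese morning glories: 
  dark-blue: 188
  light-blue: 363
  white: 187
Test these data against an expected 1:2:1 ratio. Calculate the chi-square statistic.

Expected counts for N = 738 under a 1:2:1 ratio (total parts = 4):
  dark-blue: 738 × 1/4 = 184.5
  light-blue: 738 × 2/4 = 369
  white: 738 × 1/4 = 184.5
χ² = Σ (O − E)² / E
  dark-blue: (188 − 184.5)² / 184.5 = 0.0664
  light-blue: (363 − 369)² / 369 = 0.0976
  white: (187 − 184.5)² / 184.5 = 0.0339
χ² = 0.0664 + 0.0976 + 0.0339 = 0.1979 ≈ 0.198

0.198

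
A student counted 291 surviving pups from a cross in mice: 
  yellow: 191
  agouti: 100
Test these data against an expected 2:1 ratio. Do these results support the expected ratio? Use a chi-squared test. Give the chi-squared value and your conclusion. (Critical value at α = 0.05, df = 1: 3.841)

Total ratio parts = 3. Expected numbers out of 291:
  yellow: 291 × 2/3 = 194
  agouti: 291 × 1/3 = 97
χ² = Σ (O − E)² / E
  yellow: (191 − 194)² / 194 = 0.0464
  agouti: (100 − 97)² / 97 = 0.0928
χ² = 0.0464 + 0.0928 = 0.1392 ≈ 0.139
Degrees of freedom = 2 − 1 = 1; critical value at α = 0.05 is 3.841.
Since 0.139 < 3.841, we fail to reject the null hypothesis — the data are consistent with the 2:1 ratio.

0.139; consistent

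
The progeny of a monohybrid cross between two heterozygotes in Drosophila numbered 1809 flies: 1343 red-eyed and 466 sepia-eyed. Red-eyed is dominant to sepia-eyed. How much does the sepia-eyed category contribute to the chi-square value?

For a monohybrid cross between heterozygotes with complete dominance, the expected phenotypic ratio is 3:1.
Under the 3:1 hypothesis (Σ ratio = 4, N = 1809):
  red-eyed: 1809 × 3/4 = 1356.75
  sepia-eyed: 1809 × 1/4 = 452.25
Contribution of sepia-eyed: (466 − 452.25)² / 452.25 = 0.4180

0.418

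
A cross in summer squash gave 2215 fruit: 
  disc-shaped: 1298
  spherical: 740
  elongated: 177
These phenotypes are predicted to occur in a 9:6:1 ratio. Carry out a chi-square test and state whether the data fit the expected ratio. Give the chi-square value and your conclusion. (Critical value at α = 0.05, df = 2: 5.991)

22.805; not consistent

The 9:6:1 ratio has 16 parts, so with N = 2215 the expected counts are:
  disc-shaped: 2215 × 9/16 = 1245.9375
  spherical: 2215 × 6/16 = 830.625
  elongated: 2215 × 1/16 = 138.4375
χ² = Σ (O − E)² / E
  disc-shaped: (1298 − 1245.9375)² / 1245.9375 = 2.1755
  spherical: (740 − 830.625)² / 830.625 = 9.8876
  elongated: (177 − 138.4375)² / 138.4375 = 10.7418
χ² = 2.1755 + 9.8876 + 10.7418 = 22.8049 ≈ 22.805
Degrees of freedom = 3 − 1 = 2; critical value at α = 0.05 is 5.991.
Since 22.805 > 5.991, we reject the null hypothesis — the data do not fit the 9:6:1 ratio.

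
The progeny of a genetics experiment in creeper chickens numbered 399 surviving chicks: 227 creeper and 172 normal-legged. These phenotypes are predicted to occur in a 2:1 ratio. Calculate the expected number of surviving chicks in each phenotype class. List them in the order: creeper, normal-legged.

Total ratio parts = 3. Expected numbers out of 399:
  creeper: 399 × 2/3 = 266
  normal-legged: 399 × 1/3 = 133

266, 133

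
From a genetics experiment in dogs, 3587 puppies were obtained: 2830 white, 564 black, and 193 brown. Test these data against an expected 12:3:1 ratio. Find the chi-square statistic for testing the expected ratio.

Expected counts for N = 3587 under a 12:3:1 ratio (total parts = 16):
  white: 3587 × 12/16 = 2690.25
  black: 3587 × 3/16 = 672.5625
  brown: 3587 × 1/16 = 224.1875
χ² = Σ (O − E)² / E
  white: (2830 − 2690.25)² / 2690.25 = 7.2596
  black: (564 − 672.5625)² / 672.5625 = 17.5237
  brown: (193 − 224.1875)² / 224.1875 = 4.3386
χ² = 7.2596 + 17.5237 + 4.3386 = 29.1219 ≈ 29.122

29.122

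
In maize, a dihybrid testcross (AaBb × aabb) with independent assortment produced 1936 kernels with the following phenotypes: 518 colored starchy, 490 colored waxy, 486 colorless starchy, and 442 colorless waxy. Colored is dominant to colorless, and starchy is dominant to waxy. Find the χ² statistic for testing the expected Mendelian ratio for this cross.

6.116

A dihybrid testcross with independent assortment gives a 1:1:1:1 ratio.
Total ratio parts = 4. Expected numbers out of 1936:
  colored starchy: 1936 × 1/4 = 484
  colored waxy: 1936 × 1/4 = 484
  colorless starchy: 1936 × 1/4 = 484
  colorless waxy: 1936 × 1/4 = 484
χ² = Σ (O − E)² / E
  colored starchy: (518 − 484)² / 484 = 2.3884
  colored waxy: (490 − 484)² / 484 = 0.0744
  colorless starchy: (486 − 484)² / 484 = 0.0083
  colorless waxy: (442 − 484)² / 484 = 3.6446
χ² = 2.3884 + 0.0744 + 0.0083 + 3.6446 = 6.1157 ≈ 6.116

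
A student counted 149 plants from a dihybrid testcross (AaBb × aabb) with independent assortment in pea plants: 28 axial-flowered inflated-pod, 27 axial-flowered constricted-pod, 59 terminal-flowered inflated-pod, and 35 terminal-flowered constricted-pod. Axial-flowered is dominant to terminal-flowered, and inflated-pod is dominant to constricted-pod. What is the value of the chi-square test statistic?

17.953

A dihybrid testcross with independent assortment gives a 1:1:1:1 ratio.
Under the 1:1:1:1 hypothesis (Σ ratio = 4, N = 149):
  axial-flowered inflated-pod: 149 × 1/4 = 37.25
  axial-flowered constricted-pod: 149 × 1/4 = 37.25
  terminal-flowered inflated-pod: 149 × 1/4 = 37.25
  terminal-flowered constricted-pod: 149 × 1/4 = 37.25
χ² = Σ (O − E)² / E
  axial-flowered inflated-pod: (28 − 37.25)² / 37.25 = 2.2970
  axial-flowered constricted-pod: (27 − 37.25)² / 37.25 = 2.8205
  terminal-flowered inflated-pod: (59 − 37.25)² / 37.25 = 12.6997
  terminal-flowered constricted-pod: (35 − 37.25)² / 37.25 = 0.1359
χ² = 2.2970 + 2.8205 + 12.6997 + 0.1359 = 17.9531 ≈ 17.953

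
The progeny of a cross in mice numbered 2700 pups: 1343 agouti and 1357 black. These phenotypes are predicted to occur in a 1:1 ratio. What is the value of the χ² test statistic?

0.073

Expected counts for N = 2700 under a 1:1 ratio (total parts = 2):
  agouti: 2700 × 1/2 = 1350
  black: 2700 × 1/2 = 1350
χ² = Σ (O − E)² / E
  agouti: (1343 − 1350)² / 1350 = 0.0363
  black: (1357 − 1350)² / 1350 = 0.0363
χ² = 0.0363 + 0.0363 = 0.0726 ≈ 0.073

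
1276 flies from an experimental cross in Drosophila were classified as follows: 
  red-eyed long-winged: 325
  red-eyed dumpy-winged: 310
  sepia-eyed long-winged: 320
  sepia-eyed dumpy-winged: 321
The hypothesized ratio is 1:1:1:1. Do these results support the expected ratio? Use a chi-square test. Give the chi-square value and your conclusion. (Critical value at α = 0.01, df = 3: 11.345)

Under the 1:1:1:1 hypothesis (Σ ratio = 4, N = 1276):
  red-eyed long-winged: 1276 × 1/4 = 319
  red-eyed dumpy-winged: 1276 × 1/4 = 319
  sepia-eyed long-winged: 1276 × 1/4 = 319
  sepia-eyed dumpy-winged: 1276 × 1/4 = 319
χ² = Σ (O − E)² / E
  red-eyed long-winged: (325 − 319)² / 319 = 0.1129
  red-eyed dumpy-winged: (310 − 319)² / 319 = 0.2539
  sepia-eyed long-winged: (320 − 319)² / 319 = 0.0031
  sepia-eyed dumpy-winged: (321 − 319)² / 319 = 0.0125
χ² = 0.1129 + 0.2539 + 0.0031 + 0.0125 = 0.3824 ≈ 0.382
Degrees of freedom = 4 − 1 = 3; critical value at α = 0.01 is 11.345.
Since 0.382 < 11.345, we fail to reject the null hypothesis — the data are consistent with the 1:1:1:1 ratio.

0.382; consistent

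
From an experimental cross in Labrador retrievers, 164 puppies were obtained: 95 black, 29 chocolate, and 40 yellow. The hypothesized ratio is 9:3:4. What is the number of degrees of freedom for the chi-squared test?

A goodness-of-fit test with 3 phenotype classes has df = 3 − 1 = 2.

2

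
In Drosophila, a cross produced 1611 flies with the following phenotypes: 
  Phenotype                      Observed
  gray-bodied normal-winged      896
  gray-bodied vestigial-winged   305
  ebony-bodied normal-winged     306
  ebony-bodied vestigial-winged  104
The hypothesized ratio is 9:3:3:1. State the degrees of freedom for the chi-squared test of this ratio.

3

A goodness-of-fit test with 4 phenotype classes has df = 4 − 1 = 3.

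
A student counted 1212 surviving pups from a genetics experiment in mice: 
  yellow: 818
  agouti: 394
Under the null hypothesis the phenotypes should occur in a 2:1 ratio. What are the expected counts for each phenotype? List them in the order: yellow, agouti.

808, 404

Under the 2:1 hypothesis (Σ ratio = 3, N = 1212):
  yellow: 1212 × 2/3 = 808
  agouti: 1212 × 1/3 = 404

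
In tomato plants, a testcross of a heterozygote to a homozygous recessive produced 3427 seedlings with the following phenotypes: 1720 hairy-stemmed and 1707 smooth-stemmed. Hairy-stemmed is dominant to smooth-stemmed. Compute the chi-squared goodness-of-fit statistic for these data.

0.049

A testcross of a heterozygote (Aa × aa) gives a 1:1 phenotypic ratio.
The 1:1 ratio has 2 parts, so with N = 3427 the expected counts are:
  hairy-stemmed: 3427 × 1/2 = 1713.5
  smooth-stemmed: 3427 × 1/2 = 1713.5
χ² = Σ (O − E)² / E
  hairy-stemmed: (1720 − 1713.5)² / 1713.5 = 0.0247
  smooth-stemmed: (1707 − 1713.5)² / 1713.5 = 0.0247
χ² = 0.0247 + 0.0247 = 0.0494 ≈ 0.049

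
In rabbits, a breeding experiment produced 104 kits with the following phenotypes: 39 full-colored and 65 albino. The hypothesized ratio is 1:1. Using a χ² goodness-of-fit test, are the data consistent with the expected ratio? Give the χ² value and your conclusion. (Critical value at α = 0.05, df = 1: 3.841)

Total ratio parts = 2. Expected numbers out of 104:
  full-colored: 104 × 1/2 = 52
  albino: 104 × 1/2 = 52
χ² = Σ (O − E)² / E
  full-colored: (39 − 52)² / 52 = 3.2500
  albino: (65 − 52)² / 52 = 3.2500
χ² = 3.2500 + 3.2500 = 6.500
Degrees of freedom = 2 − 1 = 1; critical value at α = 0.05 is 3.841.
Since 6.500 > 3.841, we reject the null hypothesis — the data do not fit the 1:1 ratio.

6.500; not consistent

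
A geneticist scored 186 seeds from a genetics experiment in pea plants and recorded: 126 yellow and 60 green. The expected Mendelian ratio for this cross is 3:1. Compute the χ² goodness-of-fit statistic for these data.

5.226

The 3:1 ratio has 4 parts, so with N = 186 the expected counts are:
  yellow: 186 × 3/4 = 139.5
  green: 186 × 1/4 = 46.5
χ² = Σ (O − E)² / E
  yellow: (126 − 139.5)² / 139.5 = 1.3065
  green: (60 − 46.5)² / 46.5 = 3.9194
χ² = 1.3065 + 3.9194 = 5.2259 ≈ 5.226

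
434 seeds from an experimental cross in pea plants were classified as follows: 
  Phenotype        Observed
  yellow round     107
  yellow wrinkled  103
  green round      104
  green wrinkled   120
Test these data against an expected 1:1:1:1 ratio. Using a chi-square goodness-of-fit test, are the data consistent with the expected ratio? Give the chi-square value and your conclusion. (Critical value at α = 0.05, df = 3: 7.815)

Total ratio parts = 4. Expected numbers out of 434:
  yellow round: 434 × 1/4 = 108.5
  yellow wrinkled: 434 × 1/4 = 108.5
  green round: 434 × 1/4 = 108.5
  green wrinkled: 434 × 1/4 = 108.5
χ² = Σ (O − E)² / E
  yellow round: (107 − 108.5)² / 108.5 = 0.0207
  yellow wrinkled: (103 − 108.5)² / 108.5 = 0.2788
  green round: (104 − 108.5)² / 108.5 = 0.1866
  green wrinkled: (120 − 108.5)² / 108.5 = 1.2189
χ² = 0.0207 + 0.2788 + 0.1866 + 1.2189 = 1.705
Degrees of freedom = 4 − 1 = 3; critical value at α = 0.05 is 7.815.
Since 1.705 < 7.815, we fail to reject the null hypothesis — the data are consistent with the 1:1:1:1 ratio.

1.705; consistent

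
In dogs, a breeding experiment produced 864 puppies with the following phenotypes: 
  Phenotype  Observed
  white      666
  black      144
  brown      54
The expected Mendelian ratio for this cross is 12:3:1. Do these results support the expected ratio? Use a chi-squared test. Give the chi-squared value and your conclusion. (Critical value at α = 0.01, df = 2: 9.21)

Expected counts for N = 864 under a 12:3:1 ratio (total parts = 16):
  white: 864 × 12/16 = 648
  black: 864 × 3/16 = 162
  brown: 864 × 1/16 = 54
χ² = Σ (O − E)² / E
  white: (666 − 648)² / 648 = 0.5000
  black: (144 − 162)² / 162 = 2.0000
  brown: (54 − 54)² / 54 = 0.0000
χ² = 0.5000 + 2.0000 + 0.0000 = 2.500
Degrees of freedom = 3 − 1 = 2; critical value at α = 0.01 is 9.21.
Since 2.500 < 9.21, we fail to reject the null hypothesis — the data are consistent with the 12:3:1 ratio.

2.500; consistent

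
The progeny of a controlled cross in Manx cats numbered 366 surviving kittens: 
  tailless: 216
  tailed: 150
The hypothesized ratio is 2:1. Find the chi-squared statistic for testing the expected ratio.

Expected counts for N = 366 under a 2:1 ratio (total parts = 3):
  tailless: 366 × 2/3 = 244
  tailed: 366 × 1/3 = 122
χ² = Σ (O − E)² / E
  tailless: (216 − 244)² / 244 = 3.2131
  tailed: (150 − 122)² / 122 = 6.4262
χ² = 3.2131 + 6.4262 = 9.6393 ≈ 9.639

9.639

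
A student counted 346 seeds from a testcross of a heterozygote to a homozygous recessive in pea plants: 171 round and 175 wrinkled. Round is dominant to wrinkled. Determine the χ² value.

A testcross of a heterozygote (Aa × aa) gives a 1:1 phenotypic ratio.
Expected counts for N = 346 under a 1:1 ratio (total parts = 2):
  round: 346 × 1/2 = 173
  wrinkled: 346 × 1/2 = 173
χ² = Σ (O − E)² / E
  round: (171 − 173)² / 173 = 0.0231
  wrinkled: (175 − 173)² / 173 = 0.0231
χ² = 0.0231 + 0.0231 = 0.0462 ≈ 0.046

0.046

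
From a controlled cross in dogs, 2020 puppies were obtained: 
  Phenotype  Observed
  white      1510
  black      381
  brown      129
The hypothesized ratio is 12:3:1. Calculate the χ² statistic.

The 12:3:1 ratio has 16 parts, so with N = 2020 the expected counts are:
  white: 2020 × 12/16 = 1515
  black: 2020 × 3/16 = 378.75
  brown: 2020 × 1/16 = 126.25
χ² = Σ (O − E)² / E
  white: (1510 − 1515)² / 1515 = 0.0165
  black: (381 − 378.75)² / 378.75 = 0.0134
  brown: (129 − 126.25)² / 126.25 = 0.0599
χ² = 0.0165 + 0.0134 + 0.0599 = 0.0898 ≈ 0.090

0.090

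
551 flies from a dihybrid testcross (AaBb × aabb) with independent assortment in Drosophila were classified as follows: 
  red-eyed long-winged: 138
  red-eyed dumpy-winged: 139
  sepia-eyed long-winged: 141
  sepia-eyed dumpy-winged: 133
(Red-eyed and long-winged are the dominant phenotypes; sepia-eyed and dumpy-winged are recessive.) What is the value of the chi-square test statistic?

A dihybrid testcross with independent assortment gives a 1:1:1:1 ratio.
The 1:1:1:1 ratio has 4 parts, so with N = 551 the expected counts are:
  red-eyed long-winged: 551 × 1/4 = 137.75
  red-eyed dumpy-winged: 551 × 1/4 = 137.75
  sepia-eyed long-winged: 551 × 1/4 = 137.75
  sepia-eyed dumpy-winged: 551 × 1/4 = 137.75
χ² = Σ (O − E)² / E
  red-eyed long-winged: (138 − 137.75)² / 137.75 = 0.0005
  red-eyed dumpy-winged: (139 − 137.75)² / 137.75 = 0.0113
  sepia-eyed long-winged: (141 − 137.75)² / 137.75 = 0.0767
  sepia-eyed dumpy-winged: (133 − 137.75)² / 137.75 = 0.1638
χ² = 0.0005 + 0.0113 + 0.0767 + 0.1638 = 0.2523 ≈ 0.252

0.252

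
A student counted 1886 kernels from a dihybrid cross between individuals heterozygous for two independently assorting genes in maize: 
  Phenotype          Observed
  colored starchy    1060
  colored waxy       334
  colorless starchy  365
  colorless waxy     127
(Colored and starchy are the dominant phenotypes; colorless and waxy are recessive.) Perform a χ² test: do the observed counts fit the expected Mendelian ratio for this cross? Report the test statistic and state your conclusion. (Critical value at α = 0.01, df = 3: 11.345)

2.162; consistent

A dihybrid F₂ with independent assortment and complete dominance at both loci gives a 9:3:3:1 phenotypic ratio.
Expected counts for N = 1886 under a 9:3:3:1 ratio (total parts = 16):
  colored starchy: 1886 × 9/16 = 1060.875
  colored waxy: 1886 × 3/16 = 353.625
  colorless starchy: 1886 × 3/16 = 353.625
  colorless waxy: 1886 × 1/16 = 117.875
χ² = Σ (O − E)² / E
  colored starchy: (1060 − 1060.875)² / 1060.875 = 0.0007
  colored waxy: (334 − 353.625)² / 353.625 = 1.0891
  colorless starchy: (365 − 353.625)² / 353.625 = 0.3659
  colorless waxy: (127 − 117.875)² / 117.875 = 0.7064
χ² = 0.0007 + 1.0891 + 0.3659 + 0.7064 = 2.1621 ≈ 2.162
Degrees of freedom = 4 − 1 = 3; critical value at α = 0.01 is 11.345.
Since 2.162 < 11.345, we fail to reject the null hypothesis — the data are consistent with the 9:3:3:1 ratio.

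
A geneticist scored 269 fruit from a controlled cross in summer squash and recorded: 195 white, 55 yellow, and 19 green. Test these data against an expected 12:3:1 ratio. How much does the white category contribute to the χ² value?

0.226

Under the 12:3:1 hypothesis (Σ ratio = 16, N = 269):
  white: 269 × 12/16 = 201.75
  yellow: 269 × 3/16 = 50.4375
  green: 269 × 1/16 = 16.8125
Contribution of white: (195 − 201.75)² / 201.75 = 0.2258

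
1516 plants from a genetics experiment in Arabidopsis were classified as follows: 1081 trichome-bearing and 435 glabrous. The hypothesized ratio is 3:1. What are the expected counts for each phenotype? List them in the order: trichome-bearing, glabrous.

1137, 379

Expected counts for N = 1516 under a 3:1 ratio (total parts = 4):
  trichome-bearing: 1516 × 3/4 = 1137
  glabrous: 1516 × 1/4 = 379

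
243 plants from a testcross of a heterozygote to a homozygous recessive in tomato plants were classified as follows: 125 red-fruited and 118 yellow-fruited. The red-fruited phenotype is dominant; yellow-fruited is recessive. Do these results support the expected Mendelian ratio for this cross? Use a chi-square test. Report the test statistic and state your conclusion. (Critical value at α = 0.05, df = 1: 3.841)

0.202; consistent

A testcross of a heterozygote (Aa × aa) gives a 1:1 phenotypic ratio.
Total ratio parts = 2. Expected numbers out of 243:
  red-fruited: 243 × 1/2 = 121.5
  yellow-fruited: 243 × 1/2 = 121.5
χ² = Σ (O − E)² / E
  red-fruited: (125 − 121.5)² / 121.5 = 0.1008
  yellow-fruited: (118 − 121.5)² / 121.5 = 0.1008
χ² = 0.1008 + 0.1008 = 0.2016 ≈ 0.202
Degrees of freedom = 2 − 1 = 1; critical value at α = 0.05 is 3.841.
Since 0.202 < 3.841, we fail to reject the null hypothesis — the data are consistent with the 1:1 ratio.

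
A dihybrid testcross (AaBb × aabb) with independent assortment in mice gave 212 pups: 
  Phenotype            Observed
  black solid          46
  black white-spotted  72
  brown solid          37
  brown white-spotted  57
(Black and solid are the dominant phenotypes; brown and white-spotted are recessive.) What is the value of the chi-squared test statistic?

12.868

A dihybrid testcross with independent assortment gives a 1:1:1:1 ratio.
Under the 1:1:1:1 hypothesis (Σ ratio = 4, N = 212):
  black solid: 212 × 1/4 = 53
  black white-spotted: 212 × 1/4 = 53
  brown solid: 212 × 1/4 = 53
  brown white-spotted: 212 × 1/4 = 53
χ² = Σ (O − E)² / E
  black solid: (46 − 53)² / 53 = 0.9245
  black white-spotted: (72 − 53)² / 53 = 6.8113
  brown solid: (37 − 53)² / 53 = 4.8302
  brown white-spotted: (57 − 53)² / 53 = 0.3019
χ² = 0.9245 + 6.8113 + 4.8302 + 0.3019 = 12.8679 ≈ 12.868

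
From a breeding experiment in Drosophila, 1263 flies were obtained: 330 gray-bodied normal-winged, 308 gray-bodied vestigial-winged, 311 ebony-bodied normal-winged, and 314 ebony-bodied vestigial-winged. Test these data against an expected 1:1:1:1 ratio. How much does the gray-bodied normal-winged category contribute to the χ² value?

The 1:1:1:1 ratio has 4 parts, so with N = 1263 the expected counts are:
  gray-bodied normal-winged: 1263 × 1/4 = 315.75
  gray-bodied vestigial-winged: 1263 × 1/4 = 315.75
  ebony-bodied normal-winged: 1263 × 1/4 = 315.75
  ebony-bodied vestigial-winged: 1263 × 1/4 = 315.75
Contribution of gray-bodied normal-winged: (330 − 315.75)² / 315.75 = 0.6431

0.643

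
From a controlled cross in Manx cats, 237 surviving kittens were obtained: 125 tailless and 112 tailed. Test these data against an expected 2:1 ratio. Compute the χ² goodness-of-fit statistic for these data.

20.677

Total ratio parts = 3. Expected numbers out of 237:
  tailless: 237 × 2/3 = 158
  tailed: 237 × 1/3 = 79
χ² = Σ (O − E)² / E
  tailless: (125 − 158)² / 158 = 6.8924
  tailed: (112 − 79)² / 79 = 13.7848
χ² = 6.8924 + 13.7848 = 20.6772 ≈ 20.677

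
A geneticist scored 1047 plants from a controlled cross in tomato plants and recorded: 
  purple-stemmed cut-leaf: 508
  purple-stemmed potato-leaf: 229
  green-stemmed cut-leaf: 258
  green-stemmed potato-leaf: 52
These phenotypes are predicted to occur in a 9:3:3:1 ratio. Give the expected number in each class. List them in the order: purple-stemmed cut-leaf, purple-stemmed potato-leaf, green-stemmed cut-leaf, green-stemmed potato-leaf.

Total ratio parts = 16. Expected numbers out of 1047:
  purple-stemmed cut-leaf: 1047 × 9/16 = 588.9375
  purple-stemmed potato-leaf: 1047 × 3/16 = 196.3125
  green-stemmed cut-leaf: 1047 × 3/16 = 196.3125
  green-stemmed potato-leaf: 1047 × 1/16 = 65.4375

588.9375, 196.3125, 196.3125, 65.4375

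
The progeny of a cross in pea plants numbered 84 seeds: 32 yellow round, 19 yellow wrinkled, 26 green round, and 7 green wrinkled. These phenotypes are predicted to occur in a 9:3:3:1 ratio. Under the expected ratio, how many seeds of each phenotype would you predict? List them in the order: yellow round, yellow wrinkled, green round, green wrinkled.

47.25, 15.75, 15.75, 5.25

Total ratio parts = 16. Expected numbers out of 84:
  yellow round: 84 × 9/16 = 47.25
  yellow wrinkled: 84 × 3/16 = 15.75
  green round: 84 × 3/16 = 15.75
  green wrinkled: 84 × 1/16 = 5.25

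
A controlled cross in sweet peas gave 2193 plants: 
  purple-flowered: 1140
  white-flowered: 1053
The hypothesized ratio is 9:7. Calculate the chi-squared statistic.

16.221

The 9:7 ratio has 16 parts, so with N = 2193 the expected counts are:
  purple-flowered: 2193 × 9/16 = 1233.5625
  white-flowered: 2193 × 7/16 = 959.4375
χ² = Σ (O − E)² / E
  purple-flowered: (1140 − 1233.5625)² / 1233.5625 = 7.0965
  white-flowered: (1053 − 959.4375)² / 959.4375 = 9.1240
χ² = 7.0965 + 9.1240 = 16.2205 ≈ 16.221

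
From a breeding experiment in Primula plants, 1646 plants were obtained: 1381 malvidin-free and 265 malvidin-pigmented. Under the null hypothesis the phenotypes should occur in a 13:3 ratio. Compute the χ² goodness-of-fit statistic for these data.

7.590

Total ratio parts = 16. Expected numbers out of 1646:
  malvidin-free: 1646 × 13/16 = 1337.375
  malvidin-pigmented: 1646 × 3/16 = 308.625
χ² = Σ (O − E)² / E
  malvidin-free: (1381 − 1337.375)² / 1337.375 = 1.4230
  malvidin-pigmented: (265 − 308.625)² / 308.625 = 6.1665
χ² = 1.4230 + 6.1665 = 7.5895 ≈ 7.590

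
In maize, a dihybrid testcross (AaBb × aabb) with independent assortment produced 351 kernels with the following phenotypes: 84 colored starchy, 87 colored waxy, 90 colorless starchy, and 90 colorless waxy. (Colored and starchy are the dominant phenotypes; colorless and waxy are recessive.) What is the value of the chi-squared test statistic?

0.282

A dihybrid testcross with independent assortment gives a 1:1:1:1 ratio.
Total ratio parts = 4. Expected numbers out of 351:
  colored starchy: 351 × 1/4 = 87.75
  colored waxy: 351 × 1/4 = 87.75
  colorless starchy: 351 × 1/4 = 87.75
  colorless waxy: 351 × 1/4 = 87.75
χ² = Σ (O − E)² / E
  colored starchy: (84 − 87.75)² / 87.75 = 0.1603
  colored waxy: (87 − 87.75)² / 87.75 = 0.0064
  colorless starchy: (90 − 87.75)² / 87.75 = 0.0577
  colorless waxy: (90 − 87.75)² / 87.75 = 0.0577
χ² = 0.1603 + 0.0064 + 0.0577 + 0.0577 = 0.2821 ≈ 0.282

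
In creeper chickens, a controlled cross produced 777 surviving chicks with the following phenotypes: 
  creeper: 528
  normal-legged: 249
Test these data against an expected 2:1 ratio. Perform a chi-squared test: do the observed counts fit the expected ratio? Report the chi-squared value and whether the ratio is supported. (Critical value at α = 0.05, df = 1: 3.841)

Total ratio parts = 3. Expected numbers out of 777:
  creeper: 777 × 2/3 = 518
  normal-legged: 777 × 1/3 = 259
χ² = Σ (O − E)² / E
  creeper: (528 − 518)² / 518 = 0.1931
  normal-legged: (249 − 259)² / 259 = 0.3861
χ² = 0.1931 + 0.3861 = 0.5792 ≈ 0.579
Degrees of freedom = 2 − 1 = 1; critical value at α = 0.05 is 3.841.
Since 0.579 < 3.841, we fail to reject the null hypothesis — the data are consistent with the 2:1 ratio.

0.579; consistent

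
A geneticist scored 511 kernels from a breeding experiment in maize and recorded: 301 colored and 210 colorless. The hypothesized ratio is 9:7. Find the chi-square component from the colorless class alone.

Total ratio parts = 16. Expected numbers out of 511:
  colored: 511 × 9/16 = 287.4375
  colorless: 511 × 7/16 = 223.5625
Contribution of colorless: (210 − 223.5625)² / 223.5625 = 0.8228

0.823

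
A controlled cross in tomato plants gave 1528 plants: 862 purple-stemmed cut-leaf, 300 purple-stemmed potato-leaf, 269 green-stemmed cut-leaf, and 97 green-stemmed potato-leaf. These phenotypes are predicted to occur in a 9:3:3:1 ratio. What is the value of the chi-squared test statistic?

Expected counts for N = 1528 under a 9:3:3:1 ratio (total parts = 16):
  purple-stemmed cut-leaf: 1528 × 9/16 = 859.5
  purple-stemmed potato-leaf: 1528 × 3/16 = 286.5
  green-stemmed cut-leaf: 1528 × 3/16 = 286.5
  green-stemmed potato-leaf: 1528 × 1/16 = 95.5
χ² = Σ (O − E)² / E
  purple-stemmed cut-leaf: (862 − 859.5)² / 859.5 = 0.0073
  purple-stemmed potato-leaf: (300 − 286.5)² / 286.5 = 0.6361
  green-stemmed cut-leaf: (269 − 286.5)² / 286.5 = 1.0689
  green-stemmed potato-leaf: (97 − 95.5)² / 95.5 = 0.0236
χ² = 0.0073 + 0.6361 + 1.0689 + 0.0236 = 1.7359 ≈ 1.736

1.736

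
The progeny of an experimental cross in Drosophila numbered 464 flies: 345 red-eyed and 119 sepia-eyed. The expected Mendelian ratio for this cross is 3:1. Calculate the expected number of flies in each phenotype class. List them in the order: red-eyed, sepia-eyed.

Under the 3:1 hypothesis (Σ ratio = 4, N = 464):
  red-eyed: 464 × 3/4 = 348
  sepia-eyed: 464 × 1/4 = 116

348, 116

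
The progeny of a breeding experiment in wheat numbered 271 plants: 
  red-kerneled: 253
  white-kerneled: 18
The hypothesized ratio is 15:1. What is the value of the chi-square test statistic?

The 15:1 ratio has 16 parts, so with N = 271 the expected counts are:
  red-kerneled: 271 × 15/16 = 254.0625
  white-kerneled: 271 × 1/16 = 16.9375
χ² = Σ (O − E)² / E
  red-kerneled: (253 − 254.0625)² / 254.0625 = 0.0044
  white-kerneled: (18 − 16.9375)² / 16.9375 = 0.0667
χ² = 0.0044 + 0.0667 = 0.0711 ≈ 0.071

0.071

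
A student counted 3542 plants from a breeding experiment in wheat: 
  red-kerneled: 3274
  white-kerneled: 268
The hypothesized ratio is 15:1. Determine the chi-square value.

10.475

Under the 15:1 hypothesis (Σ ratio = 16, N = 3542):
  red-kerneled: 3542 × 15/16 = 3320.625
  white-kerneled: 3542 × 1/16 = 221.375
χ² = Σ (O − E)² / E
  red-kerneled: (3274 − 3320.625)² / 3320.625 = 0.6547
  white-kerneled: (268 − 221.375)² / 221.375 = 9.8199
χ² = 0.6547 + 9.8199 = 10.4746 ≈ 10.475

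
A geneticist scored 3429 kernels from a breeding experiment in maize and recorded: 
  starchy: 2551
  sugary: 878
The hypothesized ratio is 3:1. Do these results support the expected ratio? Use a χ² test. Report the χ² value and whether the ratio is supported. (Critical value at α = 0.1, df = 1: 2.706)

Total ratio parts = 4. Expected numbers out of 3429:
  starchy: 3429 × 3/4 = 2571.75
  sugary: 3429 × 1/4 = 857.25
χ² = Σ (O − E)² / E
  starchy: (2551 − 2571.75)² / 2571.75 = 0.1674
  sugary: (878 − 857.25)² / 857.25 = 0.5023
χ² = 0.1674 + 0.5023 = 0.6697 ≈ 0.670
Degrees of freedom = 2 − 1 = 1; critical value at α = 0.1 is 2.706.
Since 0.670 < 2.706, we fail to reject the null hypothesis — the data are consistent with the 3:1 ratio.

0.670; consistent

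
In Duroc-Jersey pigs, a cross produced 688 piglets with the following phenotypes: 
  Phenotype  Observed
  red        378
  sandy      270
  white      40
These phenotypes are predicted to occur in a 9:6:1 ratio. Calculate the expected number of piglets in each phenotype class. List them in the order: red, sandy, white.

387, 258, 43

Under the 9:6:1 hypothesis (Σ ratio = 16, N = 688):
  red: 688 × 9/16 = 387
  sandy: 688 × 6/16 = 258
  white: 688 × 1/16 = 43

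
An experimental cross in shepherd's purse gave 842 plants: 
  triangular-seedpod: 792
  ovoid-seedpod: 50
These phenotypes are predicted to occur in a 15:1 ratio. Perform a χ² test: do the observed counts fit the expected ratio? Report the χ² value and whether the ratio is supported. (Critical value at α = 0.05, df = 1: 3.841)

Expected counts for N = 842 under a 15:1 ratio (total parts = 16):
  triangular-seedpod: 842 × 15/16 = 789.375
  ovoid-seedpod: 842 × 1/16 = 52.625
χ² = Σ (O − E)² / E
  triangular-seedpod: (792 − 789.375)² / 789.375 = 0.0087
  ovoid-seedpod: (50 − 52.625)² / 52.625 = 0.1309
χ² = 0.0087 + 0.1309 = 0.1396 ≈ 0.140
Degrees of freedom = 2 − 1 = 1; critical value at α = 0.05 is 3.841.
Since 0.140 < 3.841, we fail to reject the null hypothesis — the data are consistent with the 15:1 ratio.

0.140; consistent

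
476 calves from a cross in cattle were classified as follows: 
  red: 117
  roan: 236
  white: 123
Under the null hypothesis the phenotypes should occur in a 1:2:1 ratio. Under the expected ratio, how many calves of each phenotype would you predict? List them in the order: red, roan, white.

The 1:2:1 ratio has 4 parts, so with N = 476 the expected counts are:
  red: 476 × 1/4 = 119
  roan: 476 × 2/4 = 238
  white: 476 × 1/4 = 119

119, 238, 119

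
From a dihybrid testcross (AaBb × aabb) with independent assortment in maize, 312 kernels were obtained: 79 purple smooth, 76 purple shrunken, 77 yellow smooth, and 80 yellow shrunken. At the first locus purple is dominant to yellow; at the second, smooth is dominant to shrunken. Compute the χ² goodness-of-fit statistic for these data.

0.128

A dihybrid testcross with independent assortment gives a 1:1:1:1 ratio.
Under the 1:1:1:1 hypothesis (Σ ratio = 4, N = 312):
  purple smooth: 312 × 1/4 = 78
  purple shrunken: 312 × 1/4 = 78
  yellow smooth: 312 × 1/4 = 78
  yellow shrunken: 312 × 1/4 = 78
χ² = Σ (O − E)² / E
  purple smooth: (79 − 78)² / 78 = 0.0128
  purple shrunken: (76 − 78)² / 78 = 0.0513
  yellow smooth: (77 − 78)² / 78 = 0.0128
  yellow shrunken: (80 − 78)² / 78 = 0.0513
χ² = 0.0128 + 0.0513 + 0.0128 + 0.0513 = 0.1282 ≈ 0.128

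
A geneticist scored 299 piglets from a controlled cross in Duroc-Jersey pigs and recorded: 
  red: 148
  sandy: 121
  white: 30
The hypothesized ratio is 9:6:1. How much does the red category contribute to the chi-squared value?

The 9:6:1 ratio has 16 parts, so with N = 299 the expected counts are:
  red: 299 × 9/16 = 168.1875
  sandy: 299 × 6/16 = 112.125
  white: 299 × 1/16 = 18.6875
Contribution of red: (148 − 168.1875)² / 168.1875 = 2.4231

2.423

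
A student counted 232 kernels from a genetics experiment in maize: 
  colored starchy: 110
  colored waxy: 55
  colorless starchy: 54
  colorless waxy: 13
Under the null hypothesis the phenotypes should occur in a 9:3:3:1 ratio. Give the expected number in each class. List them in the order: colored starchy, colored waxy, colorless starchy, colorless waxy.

Expected counts for N = 232 under a 9:3:3:1 ratio (total parts = 16):
  colored starchy: 232 × 9/16 = 130.5
  colored waxy: 232 × 3/16 = 43.5
  colorless starchy: 232 × 3/16 = 43.5
  colorless waxy: 232 × 1/16 = 14.5

130.5, 43.5, 43.5, 14.5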